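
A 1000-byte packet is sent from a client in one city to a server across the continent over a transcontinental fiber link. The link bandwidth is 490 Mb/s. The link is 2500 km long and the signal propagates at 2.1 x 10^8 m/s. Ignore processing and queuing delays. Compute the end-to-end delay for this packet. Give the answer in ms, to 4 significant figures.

11.92 ms

L = 1000 × 8 = 8000 bits.
Transmission delay = L/R = 8000 / 490000000 = 0.0163265 ms.
Propagation delay = d/s = 2500000 m / 210000000 m/s = 11.9048 ms.
Total = 11.92 ms.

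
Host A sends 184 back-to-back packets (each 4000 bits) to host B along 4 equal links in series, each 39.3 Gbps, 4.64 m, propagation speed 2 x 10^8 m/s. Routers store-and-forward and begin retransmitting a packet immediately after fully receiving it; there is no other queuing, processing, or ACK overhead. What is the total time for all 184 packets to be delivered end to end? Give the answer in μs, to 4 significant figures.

Per-hop transmission t_tx = L/R = 4000/39300000000 = 0.101781 μs.
Per-hop propagation t_prop = 4.64/200000000 = 0.0232 μs.
Pipeline fill: first packet needs 4·t_tx to clear all hops; remaining 183 packets each add one t_tx.
Total = (4+184-1)·t_tx + 4·t_prop = 187·0.101781 + 4·0.0232 = 19.13 μs.

19.13 μs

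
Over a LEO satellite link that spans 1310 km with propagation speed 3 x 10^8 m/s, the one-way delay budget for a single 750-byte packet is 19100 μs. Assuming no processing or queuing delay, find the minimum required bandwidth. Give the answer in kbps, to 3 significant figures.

L = 6000 bits.
Propagation delay = 1310000 / 300000000 = 4366.67 μs.
Transmission budget = 19100 − 4366.67 = 14733.3 μs.
R ≥ L / t_tx = 6000 bits / 0.0147333 s = 407 kbps.

407 kbps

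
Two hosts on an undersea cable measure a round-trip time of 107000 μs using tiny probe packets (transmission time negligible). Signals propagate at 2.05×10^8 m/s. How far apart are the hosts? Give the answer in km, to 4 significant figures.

10970 km

One-way propagation = RTT/2 = 53500 μs.
d = s × t = 2.05e+08 × 0.0535 = 10970 km.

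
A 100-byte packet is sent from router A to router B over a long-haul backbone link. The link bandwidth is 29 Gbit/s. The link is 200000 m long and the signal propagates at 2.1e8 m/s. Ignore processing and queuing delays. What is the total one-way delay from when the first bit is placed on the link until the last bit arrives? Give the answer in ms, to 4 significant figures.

L = 100 × 8 = 800 bits.
Transmission delay = L/R = 800 / 29000000000 = 2.75862e-05 ms.
Propagation delay = d/s = 200000 m / 210000000 m/s = 0.952381 ms.
Total = 0.9524 ms.

0.9524 ms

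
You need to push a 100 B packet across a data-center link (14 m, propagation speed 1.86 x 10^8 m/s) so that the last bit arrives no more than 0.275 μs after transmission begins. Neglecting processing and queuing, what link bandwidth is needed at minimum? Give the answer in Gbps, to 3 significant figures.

L = 800 bits.
Propagation delay = 14 / 186000000 = 0.0752688 μs.
Transmission budget = 0.275 − 0.0752688 = 0.199731 μs.
R ≥ L / t_tx = 800 bits / 1.99731e-07 s = 4.01 Gbps.

4.01 Gbps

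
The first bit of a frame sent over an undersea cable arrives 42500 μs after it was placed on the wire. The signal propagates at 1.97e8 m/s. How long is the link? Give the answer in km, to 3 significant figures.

d = s × t_prop = 197000000 × 0.0425 = 8370 km.

8370 km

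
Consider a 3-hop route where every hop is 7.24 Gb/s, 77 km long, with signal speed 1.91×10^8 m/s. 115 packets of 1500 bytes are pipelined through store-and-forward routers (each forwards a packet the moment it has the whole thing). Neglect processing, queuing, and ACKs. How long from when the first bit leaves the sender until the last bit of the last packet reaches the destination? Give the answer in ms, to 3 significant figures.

1.40 ms

Per-hop transmission t_tx = L/R = 12000/7240000000 = 0.00165746 ms.
Per-hop propagation t_prop = 77000/191000000 = 0.403141 ms.
Pipeline fill: first packet needs 3·t_tx to clear all hops; remaining 114 packets each add one t_tx.
Total = (3+115-1)·t_tx + 3·t_prop = 117·0.00165746 + 3·0.403141 = 1.40 ms.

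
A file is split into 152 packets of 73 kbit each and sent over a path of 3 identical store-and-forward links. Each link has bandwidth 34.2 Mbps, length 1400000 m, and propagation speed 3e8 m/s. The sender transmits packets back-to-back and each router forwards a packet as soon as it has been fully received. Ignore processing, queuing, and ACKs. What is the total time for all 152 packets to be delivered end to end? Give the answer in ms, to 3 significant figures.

Per-hop transmission t_tx = L/R = 73000/34200000 = 2.1345 ms.
Per-hop propagation t_prop = 1400000/300000000 = 4.66667 ms.
Pipeline fill: first packet needs 3·t_tx to clear all hops; remaining 151 packets each add one t_tx.
Total = (3+152-1)·t_tx + 3·t_prop = 154·2.1345 + 3·4.66667 = 343 ms.

343 ms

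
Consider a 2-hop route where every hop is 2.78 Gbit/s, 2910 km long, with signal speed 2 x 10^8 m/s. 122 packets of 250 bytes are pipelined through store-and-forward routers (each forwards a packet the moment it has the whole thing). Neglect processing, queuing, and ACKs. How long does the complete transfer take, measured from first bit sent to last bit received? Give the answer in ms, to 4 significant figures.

Per-hop transmission t_tx = L/R = 2000/2780000000 = 0.000719424 ms.
Per-hop propagation t_prop = 2910000/200000000 = 14.55 ms.
Pipeline fill: first packet needs 2·t_tx to clear all hops; remaining 121 packets each add one t_tx.
Total = (2+122-1)·t_tx + 2·t_prop = 123·0.000719424 + 2·14.55 = 29.19 ms.

29.19 ms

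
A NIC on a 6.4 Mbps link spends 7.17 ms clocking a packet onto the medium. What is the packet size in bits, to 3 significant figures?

L = R × t_tx = 6400000 b/s × 0.00717 s = 45888 bits.

45900 bits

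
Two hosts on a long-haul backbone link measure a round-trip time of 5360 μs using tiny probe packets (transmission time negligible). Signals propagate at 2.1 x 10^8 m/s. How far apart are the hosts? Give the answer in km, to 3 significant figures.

563 km

One-way propagation = RTT/2 = 2680 μs.
d = s × t = 210000000 × 0.00268 = 563 km.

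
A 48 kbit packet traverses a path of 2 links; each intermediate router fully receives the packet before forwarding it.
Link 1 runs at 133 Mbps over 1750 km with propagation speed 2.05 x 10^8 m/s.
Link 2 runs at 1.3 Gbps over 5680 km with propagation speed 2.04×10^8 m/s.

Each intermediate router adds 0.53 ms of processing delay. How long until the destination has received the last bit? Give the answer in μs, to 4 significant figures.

37310 μs

L = 48000 bits.
Transmission delays (L/R per hop): 360.902, 36.9231 μs; sum = 397.825 μs.
Propagation delays (d/s per hop): 8536.59, 27843.1 μs; sum = 36379.7 μs.
Processing at 1 router(s): 1 × 0.53 ms = 530 μs.
End-to-end = 37310 μs.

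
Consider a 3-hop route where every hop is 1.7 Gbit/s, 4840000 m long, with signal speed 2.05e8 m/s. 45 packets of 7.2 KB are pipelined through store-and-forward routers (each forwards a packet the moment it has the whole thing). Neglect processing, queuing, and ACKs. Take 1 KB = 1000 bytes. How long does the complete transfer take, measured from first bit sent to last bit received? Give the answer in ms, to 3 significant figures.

Per-hop transmission t_tx = L/R = 57600/1700000000 = 0.0338824 ms.
Per-hop propagation t_prop = 4840000/2.05e+08 = 23.6098 ms.
Pipeline fill: first packet needs 3·t_tx to clear all hops; remaining 44 packets each add one t_tx.
Total = (3+45-1)·t_tx + 3·t_prop = 47·0.0338824 + 3·23.6098 = 72.4 ms.

72.4 ms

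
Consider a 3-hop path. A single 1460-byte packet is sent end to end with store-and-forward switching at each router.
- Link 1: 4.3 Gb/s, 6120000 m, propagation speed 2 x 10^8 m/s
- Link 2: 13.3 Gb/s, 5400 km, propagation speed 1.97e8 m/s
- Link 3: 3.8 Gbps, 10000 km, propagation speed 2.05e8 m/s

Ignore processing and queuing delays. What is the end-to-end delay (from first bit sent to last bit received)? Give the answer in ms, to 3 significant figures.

L = 1460 × 8 = 11680 bits.
Transmission delays (L/R per hop): 0.00271628, 0.000878195, 0.00307368 ms; sum = 0.00666816 ms.
Propagation delays (d/s per hop): 30.6, 27.4112, 48.7805 ms; sum = 106.792 ms.
End-to-end = 107 ms.

107 ms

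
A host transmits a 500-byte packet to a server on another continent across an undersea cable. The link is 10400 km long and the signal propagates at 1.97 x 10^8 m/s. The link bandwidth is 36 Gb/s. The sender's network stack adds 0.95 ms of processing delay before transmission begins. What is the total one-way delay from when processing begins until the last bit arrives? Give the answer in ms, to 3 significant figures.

53.7 ms

L = 500 × 8 = 4000 bits.
Transmission delay = L/R = 4000 / 36000000000 = 0.000111111 ms.
Propagation delay = d/s = 10400000 m / 197000000 m/s = 52.7919 ms.
Plus processing delay 0.95 ms = 0.95 ms.
Total = 53.7 ms.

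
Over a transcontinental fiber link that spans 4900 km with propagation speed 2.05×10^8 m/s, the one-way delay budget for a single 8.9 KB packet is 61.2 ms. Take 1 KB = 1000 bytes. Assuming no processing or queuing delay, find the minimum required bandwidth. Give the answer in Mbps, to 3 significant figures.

1.91 Mbps

L = 71200 bits.
Propagation delay = 4900000 / 2.05e+08 = 23.9024 ms.
Transmission budget = 61.2 − 23.9024 = 37.2976 ms.
R ≥ L / t_tx = 71200 bits / 0.0372976 s = 1.91 Mbps.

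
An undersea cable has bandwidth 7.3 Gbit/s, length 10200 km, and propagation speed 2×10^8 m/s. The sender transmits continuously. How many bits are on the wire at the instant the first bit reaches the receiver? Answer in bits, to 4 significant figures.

372300000 bits

Propagation delay = 10200000 / 200000000 = 0.051 s.
BDP = R × t_prop = 7300000000 × 0.051 = 372300000 bits.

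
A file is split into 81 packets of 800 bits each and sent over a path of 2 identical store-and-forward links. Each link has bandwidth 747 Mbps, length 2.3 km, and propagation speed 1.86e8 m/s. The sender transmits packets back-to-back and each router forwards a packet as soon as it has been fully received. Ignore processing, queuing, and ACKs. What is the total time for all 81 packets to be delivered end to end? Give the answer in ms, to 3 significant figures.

Per-hop transmission t_tx = L/R = 800/747000000 = 0.00107095 ms.
Per-hop propagation t_prop = 2300/186000000 = 0.0123656 ms.
Pipeline fill: first packet needs 2·t_tx to clear all hops; remaining 80 packets each add one t_tx.
Total = (2+81-1)·t_tx + 2·t_prop = 82·0.00107095 + 2·0.0123656 = 0.113 ms.

0.113 ms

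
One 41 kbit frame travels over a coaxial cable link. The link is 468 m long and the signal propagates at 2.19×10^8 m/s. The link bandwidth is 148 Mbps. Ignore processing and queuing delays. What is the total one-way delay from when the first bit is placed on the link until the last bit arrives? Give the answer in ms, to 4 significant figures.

0.2792 ms

L = 41000 bits.
Transmission delay = L/R = 41000 / 148000000 = 0.277027 ms.
Propagation delay = d/s = 468 m / 219000000 m/s = 0.00213699 ms.
Total = 0.2792 ms.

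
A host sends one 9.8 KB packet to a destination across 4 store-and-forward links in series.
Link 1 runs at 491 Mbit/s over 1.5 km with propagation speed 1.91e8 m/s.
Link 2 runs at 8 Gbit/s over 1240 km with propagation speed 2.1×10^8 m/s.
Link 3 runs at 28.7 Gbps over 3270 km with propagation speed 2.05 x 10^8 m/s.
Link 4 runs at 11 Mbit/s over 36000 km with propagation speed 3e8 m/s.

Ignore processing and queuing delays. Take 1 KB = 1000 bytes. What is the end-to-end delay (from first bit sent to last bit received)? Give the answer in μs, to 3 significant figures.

L = 78400 bits.
Transmission delays (L/R per hop): 159.674, 9.8, 2.73171, 7127.27 μs; sum = 7299.48 μs.
Propagation delays (d/s per hop): 7.8534, 5904.76, 15951.2, 120000 μs; sum = 141864 μs.
End-to-end = 149000 μs.

149000 μs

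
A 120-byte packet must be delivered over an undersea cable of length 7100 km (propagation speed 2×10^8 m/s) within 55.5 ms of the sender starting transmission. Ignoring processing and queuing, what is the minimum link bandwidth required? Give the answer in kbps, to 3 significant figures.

48.0 kbps

L = 960 bits.
Propagation delay = 7100000 / 200000000 = 35.5 ms.
Transmission budget = 55.5 − 35.5 = 20 ms.
R ≥ L / t_tx = 960 bits / 0.02 s = 48.0 kbps.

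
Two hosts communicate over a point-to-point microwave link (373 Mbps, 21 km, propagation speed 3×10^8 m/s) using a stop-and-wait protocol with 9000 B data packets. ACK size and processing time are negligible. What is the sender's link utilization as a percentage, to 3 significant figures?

58.0 %

t_tx = L/R = 72000/373000000 = 0.000193029 s.
t_prop = 21000/300000000 = 7e-05 s; RTT = 0.00014 s.
Cycle = t_tx + RTT = 0.000333029 s.
Utilization = t_tx / cycle = 0.000193029/0.000333029 = 58.0 %.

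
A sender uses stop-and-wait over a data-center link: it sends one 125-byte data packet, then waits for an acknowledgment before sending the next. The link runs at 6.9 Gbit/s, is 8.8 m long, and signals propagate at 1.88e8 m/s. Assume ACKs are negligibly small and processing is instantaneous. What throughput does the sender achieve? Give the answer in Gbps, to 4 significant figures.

t_tx = L/R = 1000/6900000000 = 1.44928e-07 s.
t_prop = 8.8/188000000 = 4.68085e-08 s; RTT = 9.3617e-08 s.
Cycle = t_tx + RTT = 2.38545e-07 s.
Throughput = L / cycle = 1000 / 2.38545e-07 = 4.192 Gbps.

4.192 Gbps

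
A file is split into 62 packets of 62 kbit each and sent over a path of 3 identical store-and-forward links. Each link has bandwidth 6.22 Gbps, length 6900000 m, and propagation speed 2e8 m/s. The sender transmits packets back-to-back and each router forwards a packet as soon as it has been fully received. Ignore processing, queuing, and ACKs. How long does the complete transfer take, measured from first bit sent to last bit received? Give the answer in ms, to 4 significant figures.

Per-hop transmission t_tx = L/R = 62000/6220000000 = 0.00996785 ms.
Per-hop propagation t_prop = 6900000/200000000 = 34.5 ms.
Pipeline fill: first packet needs 3·t_tx to clear all hops; remaining 61 packets each add one t_tx.
Total = (3+62-1)·t_tx + 3·t_prop = 64·0.00996785 + 3·34.5 = 104.1 ms.

104.1 ms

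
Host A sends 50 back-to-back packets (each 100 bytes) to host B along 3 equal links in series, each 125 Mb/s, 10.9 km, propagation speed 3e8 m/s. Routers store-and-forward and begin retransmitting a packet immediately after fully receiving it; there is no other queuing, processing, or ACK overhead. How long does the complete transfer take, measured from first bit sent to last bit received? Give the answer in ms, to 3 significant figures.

Per-hop transmission t_tx = L/R = 800/125000000 = 0.0064 ms.
Per-hop propagation t_prop = 10900/300000000 = 0.0363333 ms.
Pipeline fill: first packet needs 3·t_tx to clear all hops; remaining 49 packets each add one t_tx.
Total = (3+50-1)·t_tx + 3·t_prop = 52·0.0064 + 3·0.0363333 = 0.442 ms.

0.442 ms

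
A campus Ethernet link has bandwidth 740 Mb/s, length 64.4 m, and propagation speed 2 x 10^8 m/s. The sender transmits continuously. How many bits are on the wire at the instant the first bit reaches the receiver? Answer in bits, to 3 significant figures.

238 bits

Propagation delay = 64.4 / 200000000 = 3.22e-07 s.
BDP = R × t_prop = 740000000 × 3.22e-07 = 238.28 bits.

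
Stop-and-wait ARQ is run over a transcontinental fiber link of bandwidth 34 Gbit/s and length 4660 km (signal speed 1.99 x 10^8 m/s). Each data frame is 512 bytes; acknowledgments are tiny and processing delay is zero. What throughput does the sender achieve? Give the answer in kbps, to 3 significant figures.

t_tx = L/R = 4096/34000000000 = 1.20471e-07 s.
t_prop = 4660000/199000000 = 0.0234171 s; RTT = 0.0468342 s.
Cycle = t_tx + RTT = 0.0468343 s.
Throughput = L / cycle = 4096 / 0.0468343 = 87.5 kbps.

87.5 kbps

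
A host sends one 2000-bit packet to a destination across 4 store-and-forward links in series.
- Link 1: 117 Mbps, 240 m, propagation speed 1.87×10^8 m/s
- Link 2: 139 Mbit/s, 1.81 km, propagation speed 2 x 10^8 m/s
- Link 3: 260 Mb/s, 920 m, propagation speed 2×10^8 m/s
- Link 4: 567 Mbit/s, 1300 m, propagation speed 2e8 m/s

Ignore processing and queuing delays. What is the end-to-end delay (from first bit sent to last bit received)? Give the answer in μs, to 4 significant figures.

Transmission delays (L/R per hop): 17.094, 14.3885, 7.69231, 3.52734 μs; sum = 42.7022 μs.
Propagation delays (d/s per hop): 1.28342, 9.05, 4.6, 6.5 μs; sum = 21.4334 μs.
End-to-end = 64.14 μs.

64.14 μs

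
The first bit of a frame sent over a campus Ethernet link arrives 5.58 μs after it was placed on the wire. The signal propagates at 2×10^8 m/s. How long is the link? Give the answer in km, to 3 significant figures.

d = s × t_prop = 200000000 × 5.58e-06 = 1.12 km.

1.12 km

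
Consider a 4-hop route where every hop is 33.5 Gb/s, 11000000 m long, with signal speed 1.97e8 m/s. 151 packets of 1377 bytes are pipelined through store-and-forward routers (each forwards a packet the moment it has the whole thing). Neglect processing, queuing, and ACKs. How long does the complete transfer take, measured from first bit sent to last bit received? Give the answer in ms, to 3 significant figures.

Per-hop transmission t_tx = L/R = 11016/33500000000 = 0.000328836 ms.
Per-hop propagation t_prop = 11000000/197000000 = 55.8376 ms.
Pipeline fill: first packet needs 4·t_tx to clear all hops; remaining 150 packets each add one t_tx.
Total = (4+151-1)·t_tx + 4·t_prop = 154·0.000328836 + 4·55.8376 = 223 ms.

223 ms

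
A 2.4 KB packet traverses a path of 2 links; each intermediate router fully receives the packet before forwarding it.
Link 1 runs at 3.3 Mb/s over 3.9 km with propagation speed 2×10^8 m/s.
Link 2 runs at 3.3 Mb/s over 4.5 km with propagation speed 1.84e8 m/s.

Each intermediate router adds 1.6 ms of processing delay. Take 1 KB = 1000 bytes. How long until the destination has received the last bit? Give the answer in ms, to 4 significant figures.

13.28 ms

L = 19200 bits.
Transmission delay per hop = L/R = 19200/3300000 = 5.81818 ms; 2 hops → 11.6364 ms.
Propagation delays (d/s per hop): 0.0195, 0.0244565 ms; sum = 0.0439565 ms.
Processing at 1 router(s): 1 × 1.6 ms = 1.6 ms.
End-to-end = 13.28 ms.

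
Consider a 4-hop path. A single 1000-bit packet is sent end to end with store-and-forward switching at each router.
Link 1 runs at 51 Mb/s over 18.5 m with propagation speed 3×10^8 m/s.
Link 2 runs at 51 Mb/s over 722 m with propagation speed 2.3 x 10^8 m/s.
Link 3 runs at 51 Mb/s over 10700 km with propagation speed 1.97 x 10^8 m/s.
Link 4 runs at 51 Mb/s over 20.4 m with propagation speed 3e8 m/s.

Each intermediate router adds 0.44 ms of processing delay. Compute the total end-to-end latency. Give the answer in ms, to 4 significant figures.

55.72 ms

Transmission delay per hop = L/R = 1000/51000000 = 0.0196078 ms; 4 hops → 0.0784314 ms.
Propagation delays (d/s per hop): 6.16667e-05, 0.00313913, 54.3147, 6.8e-05 ms; sum = 54.318 ms.
Processing at 3 router(s): 3 × 0.44 ms = 1.32 ms.
End-to-end = 55.72 ms.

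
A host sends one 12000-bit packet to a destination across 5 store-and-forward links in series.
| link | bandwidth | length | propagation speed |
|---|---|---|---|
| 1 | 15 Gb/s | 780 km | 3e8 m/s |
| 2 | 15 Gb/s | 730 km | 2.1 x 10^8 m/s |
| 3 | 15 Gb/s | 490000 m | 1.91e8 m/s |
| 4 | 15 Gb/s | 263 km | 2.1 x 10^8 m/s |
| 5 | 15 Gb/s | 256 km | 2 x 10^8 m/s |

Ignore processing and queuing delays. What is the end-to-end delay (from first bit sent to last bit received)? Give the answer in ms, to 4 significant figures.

11.18 ms

Transmission delay per hop = L/R = 12000/15000000000 = 0.0008 ms; 5 hops → 0.004 ms.
Propagation delays (d/s per hop): 2.6, 3.47619, 2.56545, 1.25238, 1.28 ms; sum = 11.174 ms.
End-to-end = 11.18 ms.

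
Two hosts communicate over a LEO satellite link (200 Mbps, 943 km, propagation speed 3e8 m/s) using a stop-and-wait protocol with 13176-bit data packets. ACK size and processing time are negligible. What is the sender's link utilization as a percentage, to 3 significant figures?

1.04 %

t_tx = L/R = 13176/200000000 = 6.588e-05 s.
t_prop = 943000/300000000 = 0.00314333 s; RTT = 0.00628667 s.
Cycle = t_tx + RTT = 0.00635255 s.
Utilization = t_tx / cycle = 6.588e-05/0.00635255 = 1.04 %.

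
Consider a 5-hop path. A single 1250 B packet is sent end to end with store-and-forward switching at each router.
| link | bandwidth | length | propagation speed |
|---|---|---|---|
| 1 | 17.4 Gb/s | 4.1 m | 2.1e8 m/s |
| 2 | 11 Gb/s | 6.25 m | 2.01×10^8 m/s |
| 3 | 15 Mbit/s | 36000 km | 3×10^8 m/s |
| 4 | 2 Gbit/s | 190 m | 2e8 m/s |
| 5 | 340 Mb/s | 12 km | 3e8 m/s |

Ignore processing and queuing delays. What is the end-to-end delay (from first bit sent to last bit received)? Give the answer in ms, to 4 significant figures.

120.7 ms

L = 1250 × 8 = 10000 bits.
Transmission delays (L/R per hop): 0.000574713, 0.000909091, 0.666667, 0.005, 0.0294118 ms; sum = 0.702562 ms.
Propagation delays (d/s per hop): 1.95238e-05, 3.10945e-05, 120, 0.00095, 0.04 ms; sum = 120.041 ms.
End-to-end = 120.7 ms.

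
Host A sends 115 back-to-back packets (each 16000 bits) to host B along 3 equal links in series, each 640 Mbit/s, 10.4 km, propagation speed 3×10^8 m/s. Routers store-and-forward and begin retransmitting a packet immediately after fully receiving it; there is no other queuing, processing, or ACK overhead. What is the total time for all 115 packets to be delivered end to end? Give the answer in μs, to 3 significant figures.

3030 μs

Per-hop transmission t_tx = L/R = 16000/640000000 = 25 μs.
Per-hop propagation t_prop = 10400/300000000 = 34.6667 μs.
Pipeline fill: first packet needs 3·t_tx to clear all hops; remaining 114 packets each add one t_tx.
Total = (3+115-1)·t_tx + 3·t_prop = 117·25 + 3·34.6667 = 3030 μs.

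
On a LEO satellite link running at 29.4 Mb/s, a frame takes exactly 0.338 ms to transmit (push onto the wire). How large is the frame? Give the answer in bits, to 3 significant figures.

L = R × t_tx = 29400000 b/s × 0.000338 s = 9937.2 bits.

9940 bits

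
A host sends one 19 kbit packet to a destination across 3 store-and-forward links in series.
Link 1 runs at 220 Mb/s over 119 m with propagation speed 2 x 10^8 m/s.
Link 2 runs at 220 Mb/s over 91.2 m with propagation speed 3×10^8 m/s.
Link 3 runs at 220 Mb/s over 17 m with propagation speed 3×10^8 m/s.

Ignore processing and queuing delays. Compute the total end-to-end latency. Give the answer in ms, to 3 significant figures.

0.260 ms

L = 19000 bits.
Transmission delay per hop = L/R = 19000/220000000 = 0.0863636 ms; 3 hops → 0.259091 ms.
Propagation delays (d/s per hop): 0.000595, 0.000304, 5.66667e-05 ms; sum = 0.000955667 ms.
End-to-end = 0.260 ms.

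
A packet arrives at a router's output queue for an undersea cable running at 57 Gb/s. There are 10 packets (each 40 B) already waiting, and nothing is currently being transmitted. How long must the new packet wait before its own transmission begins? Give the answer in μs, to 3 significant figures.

0.0561 μs

Each queued packet: L/R = 320/57000000000 = 0.00561404 μs.
10 queued → 0.0561404 μs.
Queuing delay = 0.0561 μs.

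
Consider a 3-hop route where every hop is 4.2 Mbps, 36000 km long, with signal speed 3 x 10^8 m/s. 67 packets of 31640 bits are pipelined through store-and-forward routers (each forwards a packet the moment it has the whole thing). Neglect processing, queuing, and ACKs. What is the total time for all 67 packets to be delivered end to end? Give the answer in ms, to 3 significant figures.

Per-hop transmission t_tx = L/R = 31640/4200000 = 7.53333 ms.
Per-hop propagation t_prop = 36000000/300000000 = 120 ms.
Pipeline fill: first packet needs 3·t_tx to clear all hops; remaining 66 packets each add one t_tx.
Total = (3+67-1)·t_tx + 3·t_prop = 69·7.53333 + 3·120 = 880 ms.

880 ms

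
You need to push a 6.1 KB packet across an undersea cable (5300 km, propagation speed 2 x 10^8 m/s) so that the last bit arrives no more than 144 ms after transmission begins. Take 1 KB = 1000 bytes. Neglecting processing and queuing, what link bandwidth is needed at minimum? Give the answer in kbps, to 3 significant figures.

L = 48800 bits.
Propagation delay = 5300000 / 200000000 = 26.5 ms.
Transmission budget = 144 − 26.5 = 117.5 ms.
R ≥ L / t_tx = 48800 bits / 0.1175 s = 415 kbps.

415 kbps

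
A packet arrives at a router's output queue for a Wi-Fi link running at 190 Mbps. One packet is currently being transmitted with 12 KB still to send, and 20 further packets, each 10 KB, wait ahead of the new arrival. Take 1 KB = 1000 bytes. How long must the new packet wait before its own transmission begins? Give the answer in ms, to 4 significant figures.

8.926 ms

Each queued packet: L/R = 80000/190000000 = 0.421053 ms.
20 queued → 8.42105 ms.
Plus remaining 96000 bits of current packet: 0.505263 ms.
Queuing delay = 8.926 ms.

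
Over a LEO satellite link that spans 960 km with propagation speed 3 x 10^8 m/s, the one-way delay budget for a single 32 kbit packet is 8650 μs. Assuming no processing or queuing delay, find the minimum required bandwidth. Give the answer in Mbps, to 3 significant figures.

Propagation delay = 960000 / 300000000 = 3200 μs.
Transmission budget = 8650 − 3200 = 5450 μs.
R ≥ L / t_tx = 32000 bits / 0.00545 s = 5.87 Mbps.

5.87 Mbps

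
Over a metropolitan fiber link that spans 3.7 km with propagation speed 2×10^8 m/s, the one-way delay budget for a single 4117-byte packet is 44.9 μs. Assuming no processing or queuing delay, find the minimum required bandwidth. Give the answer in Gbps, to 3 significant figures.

1.25 Gbps

L = 32936 bits.
Propagation delay = 3700 / 200000000 = 18.5 μs.
Transmission budget = 44.9 − 18.5 = 26.4 μs.
R ≥ L / t_tx = 32936 bits / 2.64e-05 s = 1.25 Gbps.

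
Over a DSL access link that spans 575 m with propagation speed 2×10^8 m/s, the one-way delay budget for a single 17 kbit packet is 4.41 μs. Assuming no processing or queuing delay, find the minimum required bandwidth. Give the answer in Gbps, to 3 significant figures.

Propagation delay = 575 / 200000000 = 2.875 μs.
Transmission budget = 4.41 − 2.875 = 1.535 μs.
R ≥ L / t_tx = 17000 bits / 1.535e-06 s = 11.1 Gbps.

11.1 Gbps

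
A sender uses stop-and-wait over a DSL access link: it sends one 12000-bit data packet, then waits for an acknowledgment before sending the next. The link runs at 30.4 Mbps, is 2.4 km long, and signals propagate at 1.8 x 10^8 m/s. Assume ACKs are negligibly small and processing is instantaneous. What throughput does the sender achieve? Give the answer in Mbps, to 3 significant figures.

28.5 Mbps

t_tx = L/R = 12000/30400000 = 0.000394737 s.
t_prop = 2400/180000000 = 1.33333e-05 s; RTT = 2.66667e-05 s.
Cycle = t_tx + RTT = 0.000421404 s.
Throughput = L / cycle = 12000 / 0.000421404 = 28.5 Mbps.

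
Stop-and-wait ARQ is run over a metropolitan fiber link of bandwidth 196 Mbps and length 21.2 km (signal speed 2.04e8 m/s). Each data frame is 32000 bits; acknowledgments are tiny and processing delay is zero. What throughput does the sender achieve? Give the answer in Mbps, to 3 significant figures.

t_tx = L/R = 32000/196000000 = 0.000163265 s.
t_prop = 21200/204000000 = 0.000103922 s; RTT = 0.000207843 s.
Cycle = t_tx + RTT = 0.000371108 s.
Throughput = L / cycle = 32000 / 0.000371108 = 86.2 Mbps.

86.2 Mbps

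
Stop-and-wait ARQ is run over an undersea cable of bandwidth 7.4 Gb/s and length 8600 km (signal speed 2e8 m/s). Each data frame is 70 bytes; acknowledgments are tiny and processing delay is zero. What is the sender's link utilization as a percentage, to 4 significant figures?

0.00008799 %

t_tx = L/R = 560/7400000000 = 7.56757e-08 s.
t_prop = 8600000/200000000 = 0.043 s; RTT = 0.086 s.
Cycle = t_tx + RTT = 0.0860001 s.
Utilization = t_tx / cycle = 7.56757e-08/0.0860001 = 0.00008799 %.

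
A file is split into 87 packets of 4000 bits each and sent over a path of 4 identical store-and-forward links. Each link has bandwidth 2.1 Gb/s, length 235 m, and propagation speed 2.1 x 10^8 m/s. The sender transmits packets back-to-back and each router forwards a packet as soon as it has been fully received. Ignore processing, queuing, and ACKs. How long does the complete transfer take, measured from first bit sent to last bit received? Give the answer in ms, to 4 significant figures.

0.1759 ms

Per-hop transmission t_tx = L/R = 4000/2100000000 = 0.00190476 ms.
Per-hop propagation t_prop = 235/210000000 = 0.00111905 ms.
Pipeline fill: first packet needs 4·t_tx to clear all hops; remaining 86 packets each add one t_tx.
Total = (4+87-1)·t_tx + 4·t_prop = 90·0.00190476 + 4·0.00111905 = 0.1759 ms.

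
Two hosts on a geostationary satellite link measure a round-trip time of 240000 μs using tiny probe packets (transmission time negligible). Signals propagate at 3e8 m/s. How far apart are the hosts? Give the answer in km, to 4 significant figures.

One-way propagation = RTT/2 = 120000 μs.
d = s × t = 300000000 × 0.12 = 36000 km.

36000 km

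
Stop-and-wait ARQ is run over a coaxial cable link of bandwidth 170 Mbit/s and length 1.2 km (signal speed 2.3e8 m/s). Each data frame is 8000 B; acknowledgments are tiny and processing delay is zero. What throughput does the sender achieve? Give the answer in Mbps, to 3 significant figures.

165 Mbps

t_tx = L/R = 64000/170000000 = 0.000376471 s.
t_prop = 1200/2.3e+08 = 5.21739e-06 s; RTT = 1.04348e-05 s.
Cycle = t_tx + RTT = 0.000386905 s.
Throughput = L / cycle = 64000 / 0.000386905 = 165 Mbps.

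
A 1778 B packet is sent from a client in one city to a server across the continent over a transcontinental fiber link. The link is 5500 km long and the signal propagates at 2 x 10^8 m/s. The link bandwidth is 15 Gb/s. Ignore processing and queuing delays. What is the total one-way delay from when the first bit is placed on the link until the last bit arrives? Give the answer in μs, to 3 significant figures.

27500 μs

L = 1778 × 8 = 14224 bits.
Transmission delay = L/R = 14224 / 15000000000 = 0.948267 μs.
Propagation delay = d/s = 5500000 m / 200000000 m/s = 27500 μs.
Total = 27500 μs.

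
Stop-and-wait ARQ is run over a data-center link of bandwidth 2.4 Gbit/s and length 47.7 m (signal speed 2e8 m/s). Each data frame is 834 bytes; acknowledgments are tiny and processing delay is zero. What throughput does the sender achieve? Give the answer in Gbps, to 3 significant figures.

2.05 Gbps

t_tx = L/R = 6672/2400000000 = 2.78e-06 s.
t_prop = 47.7/200000000 = 2.385e-07 s; RTT = 4.77e-07 s.
Cycle = t_tx + RTT = 3.257e-06 s.
Throughput = L / cycle = 6672 / 3.257e-06 = 2.05 Gbps.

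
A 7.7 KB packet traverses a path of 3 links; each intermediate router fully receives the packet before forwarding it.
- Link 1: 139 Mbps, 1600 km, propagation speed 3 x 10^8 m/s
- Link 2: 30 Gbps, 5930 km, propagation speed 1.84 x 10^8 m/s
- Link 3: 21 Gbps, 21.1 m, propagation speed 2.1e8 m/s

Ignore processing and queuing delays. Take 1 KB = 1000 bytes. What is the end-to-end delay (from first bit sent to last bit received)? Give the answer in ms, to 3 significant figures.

38.0 ms

L = 61600 bits.
Transmission delays (L/R per hop): 0.443165, 0.00205333, 0.00293333 ms; sum = 0.448152 ms.
Propagation delays (d/s per hop): 5.33333, 32.2283, 0.000100476 ms; sum = 37.5617 ms.
End-to-end = 38.0 ms.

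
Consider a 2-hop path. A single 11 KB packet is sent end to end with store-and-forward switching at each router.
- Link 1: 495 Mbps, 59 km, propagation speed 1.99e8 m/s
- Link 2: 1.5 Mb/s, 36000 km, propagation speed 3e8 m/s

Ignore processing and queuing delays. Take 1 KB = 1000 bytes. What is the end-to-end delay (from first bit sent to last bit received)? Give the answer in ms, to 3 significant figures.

L = 88000 bits.
Transmission delays (L/R per hop): 0.177778, 58.6667 ms; sum = 58.8444 ms.
Propagation delays (d/s per hop): 0.296482, 120 ms; sum = 120.296 ms.
End-to-end = 179 ms.

179 ms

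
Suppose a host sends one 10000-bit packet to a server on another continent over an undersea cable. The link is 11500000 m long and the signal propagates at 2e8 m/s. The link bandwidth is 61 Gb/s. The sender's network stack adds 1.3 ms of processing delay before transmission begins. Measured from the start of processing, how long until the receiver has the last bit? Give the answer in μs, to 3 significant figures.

Transmission delay = L/R = 10000 / 61000000000 = 0.163934 μs.
Propagation delay = d/s = 11500000 m / 200000000 m/s = 57500 μs.
Plus processing delay 1.3 ms = 1300 μs.
Total = 58800 μs.

58800 μs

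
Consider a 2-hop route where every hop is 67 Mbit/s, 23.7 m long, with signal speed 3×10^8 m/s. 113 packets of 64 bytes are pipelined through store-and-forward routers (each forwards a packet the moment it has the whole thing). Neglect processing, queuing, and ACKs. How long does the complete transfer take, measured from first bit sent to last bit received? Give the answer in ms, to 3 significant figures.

Per-hop transmission t_tx = L/R = 512/67000000 = 0.00764179 ms.
Per-hop propagation t_prop = 23.7/300000000 = 7.9e-05 ms.
Pipeline fill: first packet needs 2·t_tx to clear all hops; remaining 112 packets each add one t_tx.
Total = (2+113-1)·t_tx + 2·t_prop = 114·0.00764179 + 2·7.9e-05 = 0.871 ms.

0.871 ms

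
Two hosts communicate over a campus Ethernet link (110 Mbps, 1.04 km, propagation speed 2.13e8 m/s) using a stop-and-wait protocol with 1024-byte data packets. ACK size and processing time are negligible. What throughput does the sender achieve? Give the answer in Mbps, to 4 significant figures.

97.25 Mbps

t_tx = L/R = 8192/110000000 = 7.44727e-05 s.
t_prop = 1040/213000000 = 4.88263e-06 s; RTT = 9.76526e-06 s.
Cycle = t_tx + RTT = 8.4238e-05 s.
Throughput = L / cycle = 8192 / 8.4238e-05 = 97.25 Mbps.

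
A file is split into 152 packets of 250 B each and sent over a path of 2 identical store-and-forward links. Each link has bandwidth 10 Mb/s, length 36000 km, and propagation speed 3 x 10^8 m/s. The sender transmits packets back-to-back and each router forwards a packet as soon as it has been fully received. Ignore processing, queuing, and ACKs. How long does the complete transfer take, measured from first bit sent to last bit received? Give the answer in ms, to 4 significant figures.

270.6 ms

Per-hop transmission t_tx = L/R = 2000/10000000 = 0.2 ms.
Per-hop propagation t_prop = 36000000/300000000 = 120 ms.
Pipeline fill: first packet needs 2·t_tx to clear all hops; remaining 151 packets each add one t_tx.
Total = (2+152-1)·t_tx + 2·t_prop = 153·0.2 + 2·120 = 270.6 ms.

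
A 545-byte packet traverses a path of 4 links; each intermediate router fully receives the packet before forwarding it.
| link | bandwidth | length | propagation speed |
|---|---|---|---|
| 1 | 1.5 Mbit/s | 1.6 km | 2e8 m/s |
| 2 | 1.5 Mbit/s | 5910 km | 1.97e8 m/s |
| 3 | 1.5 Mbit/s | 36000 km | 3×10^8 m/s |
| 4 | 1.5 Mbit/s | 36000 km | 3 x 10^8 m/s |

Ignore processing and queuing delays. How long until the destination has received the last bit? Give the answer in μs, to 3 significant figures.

L = 545 × 8 = 4360 bits.
Transmission delay per hop = L/R = 4360/1500000 = 2906.67 μs; 4 hops → 11626.7 μs.
Propagation delays (d/s per hop): 8, 30000, 120000, 120000 μs; sum = 270008 μs.
End-to-end = 282000 μs.

282000 μs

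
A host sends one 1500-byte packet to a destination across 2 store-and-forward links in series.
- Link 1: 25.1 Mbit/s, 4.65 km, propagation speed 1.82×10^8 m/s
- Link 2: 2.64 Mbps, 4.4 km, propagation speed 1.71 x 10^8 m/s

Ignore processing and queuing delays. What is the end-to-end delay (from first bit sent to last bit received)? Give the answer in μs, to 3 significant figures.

5070 μs

L = 1500 × 8 = 12000 bits.
Transmission delays (L/R per hop): 478.088, 4545.45 μs; sum = 5023.54 μs.
Propagation delays (d/s per hop): 25.5495, 25.731 μs; sum = 51.2804 μs.
End-to-end = 5070 μs.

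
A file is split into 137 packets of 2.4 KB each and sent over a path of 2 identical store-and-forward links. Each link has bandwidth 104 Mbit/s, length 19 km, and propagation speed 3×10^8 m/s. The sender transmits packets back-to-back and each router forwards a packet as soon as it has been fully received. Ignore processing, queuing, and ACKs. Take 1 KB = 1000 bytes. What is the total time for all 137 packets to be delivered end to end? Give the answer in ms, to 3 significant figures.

25.6 ms

Per-hop transmission t_tx = L/R = 19200/104000000 = 0.184615 ms.
Per-hop propagation t_prop = 19000/300000000 = 0.0633333 ms.
Pipeline fill: first packet needs 2·t_tx to clear all hops; remaining 136 packets each add one t_tx.
Total = (2+137-1)·t_tx + 2·t_prop = 138·0.184615 + 2·0.0633333 = 25.6 ms.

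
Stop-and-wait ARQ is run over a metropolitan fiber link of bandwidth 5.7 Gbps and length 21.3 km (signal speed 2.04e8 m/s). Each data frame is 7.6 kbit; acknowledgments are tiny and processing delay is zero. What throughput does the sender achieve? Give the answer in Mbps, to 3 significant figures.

t_tx = L/R = 7600/5700000000 = 1.33333e-06 s.
t_prop = 21300/204000000 = 0.000104412 s; RTT = 0.000208824 s.
Cycle = t_tx + RTT = 0.000210157 s.
Throughput = L / cycle = 7600 / 0.000210157 = 36.2 Mbps.

36.2 Mbps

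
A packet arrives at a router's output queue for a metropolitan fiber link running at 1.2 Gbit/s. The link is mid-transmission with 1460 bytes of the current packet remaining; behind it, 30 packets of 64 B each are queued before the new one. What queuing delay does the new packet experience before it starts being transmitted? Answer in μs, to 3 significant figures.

Each queued packet: L/R = 512/1200000000 = 0.426667 μs.
30 queued → 12.8 μs.
Plus remaining 11680 bits of current packet: 9.73333 μs.
Queuing delay = 22.5 μs.

22.5 μs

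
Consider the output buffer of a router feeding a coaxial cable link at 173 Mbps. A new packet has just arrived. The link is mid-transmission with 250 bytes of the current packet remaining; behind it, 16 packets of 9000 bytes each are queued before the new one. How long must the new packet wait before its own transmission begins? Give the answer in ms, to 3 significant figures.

6.67 ms

Each queued packet: L/R = 72000/173000000 = 0.416185 ms.
16 queued → 6.65896 ms.
Plus remaining 2000 bits of current packet: 0.0115607 ms.
Queuing delay = 6.67 ms.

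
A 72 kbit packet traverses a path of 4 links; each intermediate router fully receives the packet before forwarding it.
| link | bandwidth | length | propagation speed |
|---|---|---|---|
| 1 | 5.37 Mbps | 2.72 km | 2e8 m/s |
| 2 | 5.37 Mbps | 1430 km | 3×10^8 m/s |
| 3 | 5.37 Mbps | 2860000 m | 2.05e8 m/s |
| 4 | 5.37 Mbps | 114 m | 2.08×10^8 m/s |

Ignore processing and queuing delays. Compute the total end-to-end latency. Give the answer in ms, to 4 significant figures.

L = 72000 bits.
Transmission delay per hop = L/R = 72000/5370000 = 13.4078 ms; 4 hops → 53.6313 ms.
Propagation delays (d/s per hop): 0.0136, 4.76667, 13.9512, 0.000548077 ms; sum = 18.732 ms.
End-to-end = 72.36 ms.

72.36 ms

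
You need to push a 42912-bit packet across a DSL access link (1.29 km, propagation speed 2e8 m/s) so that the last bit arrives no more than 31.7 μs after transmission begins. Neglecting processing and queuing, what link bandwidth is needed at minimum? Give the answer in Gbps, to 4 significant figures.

Propagation delay = 1290 / 200000000 = 6.45 μs.
Transmission budget = 31.7 − 6.45 = 25.25 μs.
R ≥ L / t_tx = 42912 bits / 2.525e-05 s = 1.699 Gbps.

1.699 Gbps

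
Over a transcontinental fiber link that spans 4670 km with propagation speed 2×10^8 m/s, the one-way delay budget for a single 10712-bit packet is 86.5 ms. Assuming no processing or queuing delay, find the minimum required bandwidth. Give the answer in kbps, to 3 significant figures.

Propagation delay = 4670000 / 200000000 = 23.35 ms.
Transmission budget = 86.5 − 23.35 = 63.15 ms.
R ≥ L / t_tx = 10712 bits / 0.06315 s = 170 kbps.

170 kbps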